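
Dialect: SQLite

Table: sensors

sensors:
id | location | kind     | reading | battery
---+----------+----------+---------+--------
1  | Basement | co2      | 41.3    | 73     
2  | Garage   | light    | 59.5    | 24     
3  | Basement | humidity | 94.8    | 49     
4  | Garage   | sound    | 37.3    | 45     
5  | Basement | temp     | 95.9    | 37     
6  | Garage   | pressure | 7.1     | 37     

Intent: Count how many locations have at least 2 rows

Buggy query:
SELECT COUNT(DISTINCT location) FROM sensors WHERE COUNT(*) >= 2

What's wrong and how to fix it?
Bug: COUNT(*) cannot appear in WHERE; the per-group count doesn't exist yet

Fix: Group first with HAVING COUNT(*) >= 2, then COUNT the resulting groups

Corrected query:
SELECT COUNT(*) FROM (SELECT location FROM sensors GROUP BY location HAVING COUNT(*) >= 2)

Result:
COUNT(*)
--------
2       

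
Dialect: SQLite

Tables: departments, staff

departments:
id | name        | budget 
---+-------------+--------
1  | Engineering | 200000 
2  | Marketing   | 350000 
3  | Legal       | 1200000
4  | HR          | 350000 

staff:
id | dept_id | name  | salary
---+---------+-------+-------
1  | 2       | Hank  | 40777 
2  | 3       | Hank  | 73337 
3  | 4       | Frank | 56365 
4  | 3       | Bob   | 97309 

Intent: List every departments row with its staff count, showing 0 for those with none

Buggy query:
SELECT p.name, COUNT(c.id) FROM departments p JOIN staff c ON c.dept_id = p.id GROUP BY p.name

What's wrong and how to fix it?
Bug: INNER JOIN drops departments rows that have no matching staff rows

Fix: Switch to LEFT JOIN to retain unmatched parent rows

Corrected query:
SELECT p.name, COUNT(c.id) FROM departments p LEFT JOIN staff c ON c.dept_id = p.id GROUP BY p.name

Result:
name        | COUNT(c.id)
------------+------------
Engineering | 0          
HR          | 1          
Legal       | 2          
Marketing   | 1          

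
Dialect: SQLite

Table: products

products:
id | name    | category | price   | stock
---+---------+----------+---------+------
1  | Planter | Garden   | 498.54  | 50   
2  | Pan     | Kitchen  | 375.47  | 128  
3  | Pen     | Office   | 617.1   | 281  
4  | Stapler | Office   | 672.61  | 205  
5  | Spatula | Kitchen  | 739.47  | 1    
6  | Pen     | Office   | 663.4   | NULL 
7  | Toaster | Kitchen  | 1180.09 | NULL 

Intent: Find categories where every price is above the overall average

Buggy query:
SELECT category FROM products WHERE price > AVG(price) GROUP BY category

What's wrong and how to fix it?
Bug: AVG() is an aggregate; it can't sit directly in WHERE

Fix: Use a subquery for AVG and a HAVING MIN(...) filter so the condition holds for every row in the group

Corrected query:
SELECT category FROM products GROUP BY category HAVING MIN(price) > (SELECT AVG(price) FROM products)

Result:
(no rows)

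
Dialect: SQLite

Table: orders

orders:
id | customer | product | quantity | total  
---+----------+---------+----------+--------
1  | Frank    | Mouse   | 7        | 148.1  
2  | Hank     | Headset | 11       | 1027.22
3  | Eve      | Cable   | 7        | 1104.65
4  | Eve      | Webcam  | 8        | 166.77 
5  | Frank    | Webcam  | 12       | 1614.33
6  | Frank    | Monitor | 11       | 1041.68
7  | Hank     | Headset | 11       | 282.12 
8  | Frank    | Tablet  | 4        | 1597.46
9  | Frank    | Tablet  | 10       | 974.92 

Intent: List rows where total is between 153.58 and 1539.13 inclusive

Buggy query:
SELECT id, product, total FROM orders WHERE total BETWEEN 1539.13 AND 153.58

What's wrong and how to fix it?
Bug: BETWEEN expects the lower bound first; with 1539.13 AND 153.58 the range is empty

Fix: Write BETWEEN 153.58 AND 1539.13

Corrected query:
SELECT id, product, total FROM orders WHERE total BETWEEN 153.58 AND 1539.13

Result:
id | product | total  
---+---------+--------
2  | Headset | 1027.22
3  | Cable   | 1104.65
4  | Webcam  | 166.77 
6  | Monitor | 1041.68
7  | Headset | 282.12 
9  | Tablet  | 974.92 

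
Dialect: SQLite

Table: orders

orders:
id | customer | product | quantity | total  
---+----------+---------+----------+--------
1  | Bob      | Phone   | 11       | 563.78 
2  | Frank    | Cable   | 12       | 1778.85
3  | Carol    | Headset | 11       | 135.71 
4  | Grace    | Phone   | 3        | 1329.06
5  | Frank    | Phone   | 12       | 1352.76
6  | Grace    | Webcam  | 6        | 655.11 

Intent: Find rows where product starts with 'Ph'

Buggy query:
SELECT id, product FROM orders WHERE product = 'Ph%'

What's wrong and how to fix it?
Bug: '=' compares the literal string including the % character; pattern matching needs LIKE

Fix: Use LIKE for wildcard pattern matching

Corrected query:
SELECT id, product FROM orders WHERE product LIKE 'Ph%'

Result:
id | product
---+--------
1  | Phone  
4  | Phone  
5  | Phone  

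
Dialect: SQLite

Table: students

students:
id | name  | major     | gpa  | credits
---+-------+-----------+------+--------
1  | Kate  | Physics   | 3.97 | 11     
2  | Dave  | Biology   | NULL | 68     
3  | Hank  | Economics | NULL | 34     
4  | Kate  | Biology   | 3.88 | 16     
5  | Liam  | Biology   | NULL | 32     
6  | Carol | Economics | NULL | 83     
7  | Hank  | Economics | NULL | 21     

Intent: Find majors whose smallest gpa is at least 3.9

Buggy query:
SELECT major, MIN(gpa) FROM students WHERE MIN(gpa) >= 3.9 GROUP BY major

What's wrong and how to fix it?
Bug: Aggregates like MIN are computed per group after WHERE runs

Fix: Use HAVING for the per-group MIN condition

Corrected query:
SELECT major, MIN(gpa) FROM students GROUP BY major HAVING MIN(gpa) >= 3.9

Result:
major   | MIN(gpa)
--------+---------
Physics | 3.97    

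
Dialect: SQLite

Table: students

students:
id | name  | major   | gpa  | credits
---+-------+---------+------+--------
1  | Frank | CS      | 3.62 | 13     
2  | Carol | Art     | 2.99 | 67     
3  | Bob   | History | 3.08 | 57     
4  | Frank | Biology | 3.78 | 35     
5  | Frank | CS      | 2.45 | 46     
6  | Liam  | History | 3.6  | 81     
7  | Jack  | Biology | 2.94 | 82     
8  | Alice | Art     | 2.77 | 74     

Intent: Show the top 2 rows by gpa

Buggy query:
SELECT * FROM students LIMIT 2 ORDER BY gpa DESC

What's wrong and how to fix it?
Bug: ORDER BY cannot follow LIMIT; LIMIT is the final clause

Fix: Sort with ORDER BY, then apply LIMIT

Corrected query:
SELECT * FROM students ORDER BY gpa DESC LIMIT 2

Result:
id | name  | major   | gpa  | credits
---+-------+---------+------+--------
4  | Frank | Biology | 3.78 | 35     
1  | Frank | CS      | 3.62 | 13     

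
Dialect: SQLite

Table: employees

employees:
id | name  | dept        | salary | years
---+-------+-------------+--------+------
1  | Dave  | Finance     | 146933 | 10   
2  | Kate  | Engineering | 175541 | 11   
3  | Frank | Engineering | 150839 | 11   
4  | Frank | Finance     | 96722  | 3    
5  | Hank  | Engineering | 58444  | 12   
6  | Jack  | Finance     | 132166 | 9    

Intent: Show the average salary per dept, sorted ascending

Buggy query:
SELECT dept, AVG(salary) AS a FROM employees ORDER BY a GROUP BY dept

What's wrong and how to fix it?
Bug: GROUP BY must precede ORDER BY

Fix: Move ORDER BY to the end, after GROUP BY

Corrected query:
SELECT dept, AVG(salary) AS a FROM employees GROUP BY dept ORDER BY a

Result:
dept        | a            
------------+--------------
Finance     | 125273.666667
Engineering | 128274.666667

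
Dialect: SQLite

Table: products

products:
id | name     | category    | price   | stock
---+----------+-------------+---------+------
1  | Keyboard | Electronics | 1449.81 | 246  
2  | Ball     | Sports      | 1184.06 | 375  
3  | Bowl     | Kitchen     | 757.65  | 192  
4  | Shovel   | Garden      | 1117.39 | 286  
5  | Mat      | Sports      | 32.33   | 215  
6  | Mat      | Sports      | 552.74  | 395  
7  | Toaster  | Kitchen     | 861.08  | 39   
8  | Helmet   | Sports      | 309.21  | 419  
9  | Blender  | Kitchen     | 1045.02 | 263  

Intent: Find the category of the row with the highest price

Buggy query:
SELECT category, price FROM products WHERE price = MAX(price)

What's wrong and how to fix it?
Bug: WHERE is evaluated per row; an aggregate over the whole table isn't defined there

Fix: Use a subquery: WHERE price = (SELECT MAX(price) FROM products)

Corrected query:
SELECT category, price FROM products WHERE price = (SELECT MAX(price) FROM products)

Result:
category    | price  
------------+--------
Electronics | 1449.81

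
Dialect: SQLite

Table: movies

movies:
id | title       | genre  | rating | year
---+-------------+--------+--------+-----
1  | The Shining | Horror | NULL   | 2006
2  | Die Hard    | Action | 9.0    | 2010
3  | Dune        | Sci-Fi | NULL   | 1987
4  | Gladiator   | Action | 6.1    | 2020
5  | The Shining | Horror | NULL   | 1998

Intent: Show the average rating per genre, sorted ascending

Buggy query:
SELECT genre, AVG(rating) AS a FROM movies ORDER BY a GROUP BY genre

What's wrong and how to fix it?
Bug: ORDER BY appears before GROUP BY; SQL clause order requires GROUP BY first

Fix: Reorder: SELECT … FROM … GROUP BY … ORDER BY …

Corrected query:
SELECT genre, AVG(rating) AS a FROM movies GROUP BY genre ORDER BY a

Result:
genre  | a   
-------+-----
Horror | NULL
Sci-Fi | NULL
Action | 7.55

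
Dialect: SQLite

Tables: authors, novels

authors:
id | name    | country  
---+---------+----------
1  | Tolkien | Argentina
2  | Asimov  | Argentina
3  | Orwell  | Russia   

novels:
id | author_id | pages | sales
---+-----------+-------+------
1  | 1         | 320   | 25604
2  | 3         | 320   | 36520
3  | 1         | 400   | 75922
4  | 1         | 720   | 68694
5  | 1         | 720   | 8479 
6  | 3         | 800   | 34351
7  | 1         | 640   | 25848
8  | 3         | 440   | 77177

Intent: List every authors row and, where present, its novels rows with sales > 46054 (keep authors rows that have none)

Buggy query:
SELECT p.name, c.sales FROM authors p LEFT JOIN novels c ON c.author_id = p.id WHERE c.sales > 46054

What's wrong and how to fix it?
Bug: A WHERE condition on the right-hand table after LEFT JOIN drops unmatched parents

Fix: Put 'c.sales > 46054' in the JOIN's ON clause instead of WHERE

Corrected query:
SELECT p.name, c.sales FROM authors p LEFT JOIN novels c ON c.author_id = p.id AND c.sales > 46054

Result:
name    | sales
--------+------
Tolkien | 68694
Tolkien | 75922
Asimov  | NULL 
Orwell  | 77177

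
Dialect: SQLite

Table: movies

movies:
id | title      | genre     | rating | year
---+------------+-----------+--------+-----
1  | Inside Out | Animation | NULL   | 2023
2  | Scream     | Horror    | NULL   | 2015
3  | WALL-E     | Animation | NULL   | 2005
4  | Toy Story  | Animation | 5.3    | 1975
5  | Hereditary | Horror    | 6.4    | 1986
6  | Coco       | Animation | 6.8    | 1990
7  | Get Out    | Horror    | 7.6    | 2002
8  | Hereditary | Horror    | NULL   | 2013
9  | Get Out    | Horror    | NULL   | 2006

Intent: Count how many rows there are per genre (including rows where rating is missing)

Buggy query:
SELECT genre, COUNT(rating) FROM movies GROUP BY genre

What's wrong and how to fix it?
Bug: COUNT(rating) skips NULLs, so groups with missing rating are undercounted

Fix: Use COUNT(*) to count all rows regardless of NULL

Corrected query:
SELECT genre, COUNT(*) FROM movies GROUP BY genre

Result:
genre     | COUNT(*)
----------+---------
Animation | 4       
Horror    | 5       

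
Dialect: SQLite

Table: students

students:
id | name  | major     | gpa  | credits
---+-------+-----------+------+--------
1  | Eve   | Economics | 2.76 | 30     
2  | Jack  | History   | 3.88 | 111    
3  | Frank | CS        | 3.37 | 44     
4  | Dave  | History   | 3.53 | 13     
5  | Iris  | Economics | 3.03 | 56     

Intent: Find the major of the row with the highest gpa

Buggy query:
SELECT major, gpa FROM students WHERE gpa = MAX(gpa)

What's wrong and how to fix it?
Bug: WHERE is evaluated per row; an aggregate over the whole table isn't defined there

Fix: Wrap MAX in a scalar subquery so WHERE compares against a single value

Corrected query:
SELECT major, gpa FROM students WHERE gpa = (SELECT MAX(gpa) FROM students)

Result:
major   | gpa 
--------+-----
History | 3.88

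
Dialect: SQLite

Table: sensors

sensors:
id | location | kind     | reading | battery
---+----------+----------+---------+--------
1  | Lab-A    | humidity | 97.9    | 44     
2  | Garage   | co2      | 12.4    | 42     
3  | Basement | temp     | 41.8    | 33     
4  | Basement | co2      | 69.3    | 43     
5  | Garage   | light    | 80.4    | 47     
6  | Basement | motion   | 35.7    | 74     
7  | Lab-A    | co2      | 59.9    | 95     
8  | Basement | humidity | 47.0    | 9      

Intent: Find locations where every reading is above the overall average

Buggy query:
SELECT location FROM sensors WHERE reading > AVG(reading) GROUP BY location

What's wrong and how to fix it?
Bug: WHERE evaluates per row before aggregation, so AVG() is unavailable

Fix: Use a subquery for AVG and a HAVING MIN(...) filter so the condition holds for every row in the group

Corrected query:
SELECT location FROM sensors GROUP BY location HAVING MIN(reading) > (SELECT AVG(reading) FROM sensors)

Result:
location
--------
Lab-A   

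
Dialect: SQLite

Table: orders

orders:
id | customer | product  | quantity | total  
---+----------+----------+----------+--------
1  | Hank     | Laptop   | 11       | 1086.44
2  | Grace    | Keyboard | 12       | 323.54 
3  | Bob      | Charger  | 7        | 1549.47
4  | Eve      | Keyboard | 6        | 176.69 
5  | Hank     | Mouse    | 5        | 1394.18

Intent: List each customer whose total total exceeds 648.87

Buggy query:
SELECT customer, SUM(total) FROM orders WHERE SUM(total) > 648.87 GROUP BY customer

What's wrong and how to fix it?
Bug: Aggregate functions cannot appear in a WHERE clause

Fix: Use HAVING (which filters groups after aggregation) instead of WHERE

Corrected query:
SELECT customer, SUM(total) FROM orders GROUP BY customer HAVING SUM(total) > 648.87

Result:
customer | SUM(total)
---------+-----------
Bob      | 1549.47   
Hank     | 2480.62   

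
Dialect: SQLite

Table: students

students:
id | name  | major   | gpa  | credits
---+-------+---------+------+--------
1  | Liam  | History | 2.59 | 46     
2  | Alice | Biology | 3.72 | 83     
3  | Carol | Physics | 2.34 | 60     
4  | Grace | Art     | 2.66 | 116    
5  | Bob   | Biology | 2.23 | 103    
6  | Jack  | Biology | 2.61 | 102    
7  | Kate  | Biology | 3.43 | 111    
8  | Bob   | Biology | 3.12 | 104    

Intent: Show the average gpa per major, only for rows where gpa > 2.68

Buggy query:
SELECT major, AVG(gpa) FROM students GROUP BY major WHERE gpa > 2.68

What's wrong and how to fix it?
Bug: Row-level WHERE must come before GROUP BY in the clause order

Fix: Move the WHERE clause before GROUP BY

Corrected query:
SELECT major, AVG(gpa) FROM students WHERE gpa > 2.68 GROUP BY major

Result:
major   | AVG(gpa)
--------+---------
Biology | 3.423333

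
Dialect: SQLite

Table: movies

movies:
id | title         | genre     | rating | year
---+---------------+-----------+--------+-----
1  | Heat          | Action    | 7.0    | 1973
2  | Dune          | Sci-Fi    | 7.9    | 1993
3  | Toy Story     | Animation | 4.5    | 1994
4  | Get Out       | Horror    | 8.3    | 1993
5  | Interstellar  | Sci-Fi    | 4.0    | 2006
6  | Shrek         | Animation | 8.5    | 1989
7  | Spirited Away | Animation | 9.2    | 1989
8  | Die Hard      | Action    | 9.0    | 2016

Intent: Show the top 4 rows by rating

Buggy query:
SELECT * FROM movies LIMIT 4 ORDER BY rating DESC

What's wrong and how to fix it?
Bug: LIMIT must come after ORDER BY

Fix: Sort with ORDER BY, then apply LIMIT

Corrected query:
SELECT * FROM movies ORDER BY rating DESC LIMIT 4

Result:
id | title         | genre     | rating | year
---+---------------+-----------+--------+-----
7  | Spirited Away | Animation | 9.2    | 1989
8  | Die Hard      | Action    | 9      | 2016
6  | Shrek         | Animation | 8.5    | 1989
4  | Get Out       | Horror    | 8.3    | 1993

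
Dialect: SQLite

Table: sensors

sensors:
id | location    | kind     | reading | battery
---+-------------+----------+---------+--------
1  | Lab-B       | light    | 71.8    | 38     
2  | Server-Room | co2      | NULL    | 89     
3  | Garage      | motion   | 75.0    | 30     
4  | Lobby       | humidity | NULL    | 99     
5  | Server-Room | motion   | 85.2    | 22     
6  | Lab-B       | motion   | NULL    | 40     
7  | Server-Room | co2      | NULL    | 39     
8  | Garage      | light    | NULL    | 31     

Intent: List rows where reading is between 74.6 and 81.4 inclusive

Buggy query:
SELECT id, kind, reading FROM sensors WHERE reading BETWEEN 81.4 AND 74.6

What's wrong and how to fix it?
Bug: The bounds are reversed; BETWEEN a AND b requires a <= b to match anything

Fix: Write BETWEEN 74.6 AND 81.4

Corrected query:
SELECT id, kind, reading FROM sensors WHERE reading BETWEEN 74.6 AND 81.4

Result:
id | kind   | reading
---+--------+--------
3  | motion | 75     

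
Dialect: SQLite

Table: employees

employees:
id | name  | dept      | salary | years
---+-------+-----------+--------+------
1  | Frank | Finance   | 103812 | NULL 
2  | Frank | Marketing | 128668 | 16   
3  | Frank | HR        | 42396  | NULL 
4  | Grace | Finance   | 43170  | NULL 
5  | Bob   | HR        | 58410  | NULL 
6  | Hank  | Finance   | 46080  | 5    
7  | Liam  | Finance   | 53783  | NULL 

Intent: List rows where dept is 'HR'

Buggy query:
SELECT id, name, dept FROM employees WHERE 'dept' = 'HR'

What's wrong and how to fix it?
Bug: Single quotes denote string literals in SQL; the column name is being compared as a constant string

Fix: Remove the quotes around the column name (or use double quotes for an identifier)

Corrected query:
SELECT id, name, dept FROM employees WHERE dept = 'HR'

Result:
id | name  | dept
---+-------+-----
3  | Frank | HR  
5  | Bob   | HR  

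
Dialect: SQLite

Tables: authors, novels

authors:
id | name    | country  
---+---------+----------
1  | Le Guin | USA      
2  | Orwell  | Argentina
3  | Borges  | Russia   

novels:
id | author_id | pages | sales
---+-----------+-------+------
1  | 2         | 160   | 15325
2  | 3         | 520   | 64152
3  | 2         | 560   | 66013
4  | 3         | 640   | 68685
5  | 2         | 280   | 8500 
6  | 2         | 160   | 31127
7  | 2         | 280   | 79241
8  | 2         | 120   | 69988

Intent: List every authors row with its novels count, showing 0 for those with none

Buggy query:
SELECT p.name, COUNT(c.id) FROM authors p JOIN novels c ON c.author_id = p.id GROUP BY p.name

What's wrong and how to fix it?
Bug: An inner join excludes parents with zero children

Fix: Switch to LEFT JOIN to retain unmatched parent rows

Corrected query:
SELECT p.name, COUNT(c.id) FROM authors p LEFT JOIN novels c ON c.author_id = p.id GROUP BY p.name

Result:
name    | COUNT(c.id)
--------+------------
Borges  | 2          
Le Guin | 0          
Orwell  | 6          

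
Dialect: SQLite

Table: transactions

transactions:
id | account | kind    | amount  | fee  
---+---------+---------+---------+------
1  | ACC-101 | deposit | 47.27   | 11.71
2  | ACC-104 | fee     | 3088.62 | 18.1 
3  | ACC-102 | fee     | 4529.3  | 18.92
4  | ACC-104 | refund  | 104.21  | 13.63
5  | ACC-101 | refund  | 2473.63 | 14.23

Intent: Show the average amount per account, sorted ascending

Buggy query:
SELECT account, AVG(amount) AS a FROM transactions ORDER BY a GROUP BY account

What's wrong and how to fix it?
Bug: ORDER BY appears before GROUP BY; SQL clause order requires GROUP BY first

Fix: Reorder: SELECT … FROM … GROUP BY … ORDER BY …

Corrected query:
SELECT account, AVG(amount) AS a FROM transactions GROUP BY account ORDER BY a

Result:
account | a       
--------+---------
ACC-101 | 1260.45 
ACC-104 | 1596.415
ACC-102 | 4529.3  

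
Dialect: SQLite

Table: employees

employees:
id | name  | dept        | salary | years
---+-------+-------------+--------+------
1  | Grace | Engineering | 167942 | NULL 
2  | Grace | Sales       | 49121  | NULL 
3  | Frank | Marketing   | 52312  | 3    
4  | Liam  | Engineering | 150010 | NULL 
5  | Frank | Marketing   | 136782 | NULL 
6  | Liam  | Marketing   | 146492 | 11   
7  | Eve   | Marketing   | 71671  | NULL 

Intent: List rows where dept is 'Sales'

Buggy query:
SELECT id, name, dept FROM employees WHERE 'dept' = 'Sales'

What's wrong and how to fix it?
Bug: Single quotes denote string literals in SQL; the column name is being compared as a constant string

Fix: Remove the quotes around the column name (or use double quotes for an identifier)

Corrected query:
SELECT id, name, dept FROM employees WHERE dept = 'Sales'

Result:
id | name  | dept 
---+-------+------
2  | Grace | Sales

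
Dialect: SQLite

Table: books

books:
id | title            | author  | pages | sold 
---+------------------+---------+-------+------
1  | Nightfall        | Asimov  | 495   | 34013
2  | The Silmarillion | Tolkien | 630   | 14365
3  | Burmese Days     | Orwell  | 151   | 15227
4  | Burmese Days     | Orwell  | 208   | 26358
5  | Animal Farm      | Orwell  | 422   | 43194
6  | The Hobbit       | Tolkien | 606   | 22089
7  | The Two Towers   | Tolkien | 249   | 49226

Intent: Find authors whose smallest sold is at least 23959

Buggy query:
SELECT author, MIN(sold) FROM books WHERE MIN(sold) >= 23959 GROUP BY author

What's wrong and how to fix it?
Bug: MIN() in WHERE is a misuse of aggregate

Fix: Use HAVING for the per-group MIN condition

Corrected query:
SELECT author, MIN(sold) FROM books GROUP BY author HAVING MIN(sold) >= 23959

Result:
author | MIN(sold)
-------+----------
Asimov | 34013    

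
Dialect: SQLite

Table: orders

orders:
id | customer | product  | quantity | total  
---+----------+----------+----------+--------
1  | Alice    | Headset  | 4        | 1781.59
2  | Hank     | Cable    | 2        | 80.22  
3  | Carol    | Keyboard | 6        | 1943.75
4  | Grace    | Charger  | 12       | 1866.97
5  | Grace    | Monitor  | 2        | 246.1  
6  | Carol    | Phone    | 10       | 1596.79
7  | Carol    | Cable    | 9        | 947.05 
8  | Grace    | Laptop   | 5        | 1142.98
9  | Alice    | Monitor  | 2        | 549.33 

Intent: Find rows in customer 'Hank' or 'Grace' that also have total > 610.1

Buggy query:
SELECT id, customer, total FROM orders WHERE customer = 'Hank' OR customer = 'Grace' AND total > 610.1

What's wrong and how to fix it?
Bug: Without parentheses, AND is evaluated before OR, so the total filter only applies to the 'Grace' branch

Fix: Group the OR with parentheses (or use IN), then AND the threshold

Corrected query:
SELECT id, customer, total FROM orders WHERE (customer = 'Hank' OR customer = 'Grace') AND total > 610.1

Result:
id | customer | total  
---+----------+--------
4  | Grace    | 1866.97
8  | Grace    | 1142.98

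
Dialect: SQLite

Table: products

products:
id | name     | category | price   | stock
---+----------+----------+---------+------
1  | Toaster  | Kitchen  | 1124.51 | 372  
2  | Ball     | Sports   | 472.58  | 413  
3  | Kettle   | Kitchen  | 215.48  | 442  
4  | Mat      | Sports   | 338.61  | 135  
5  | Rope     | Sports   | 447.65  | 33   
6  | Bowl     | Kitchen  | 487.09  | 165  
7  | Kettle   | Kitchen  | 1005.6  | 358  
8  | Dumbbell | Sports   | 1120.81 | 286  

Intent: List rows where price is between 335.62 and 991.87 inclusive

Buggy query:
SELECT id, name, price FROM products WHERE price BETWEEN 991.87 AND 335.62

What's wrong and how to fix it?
Bug: BETWEEN expects the lower bound first; with 991.87 AND 335.62 the range is empty

Fix: Swap the bounds so the smaller value comes first

Corrected query:
SELECT id, name, price FROM products WHERE price BETWEEN 335.62 AND 991.87

Result:
id | name | price 
---+------+-------
2  | Ball | 472.58
4  | Mat  | 338.61
5  | Rope | 447.65
6  | Bowl | 487.09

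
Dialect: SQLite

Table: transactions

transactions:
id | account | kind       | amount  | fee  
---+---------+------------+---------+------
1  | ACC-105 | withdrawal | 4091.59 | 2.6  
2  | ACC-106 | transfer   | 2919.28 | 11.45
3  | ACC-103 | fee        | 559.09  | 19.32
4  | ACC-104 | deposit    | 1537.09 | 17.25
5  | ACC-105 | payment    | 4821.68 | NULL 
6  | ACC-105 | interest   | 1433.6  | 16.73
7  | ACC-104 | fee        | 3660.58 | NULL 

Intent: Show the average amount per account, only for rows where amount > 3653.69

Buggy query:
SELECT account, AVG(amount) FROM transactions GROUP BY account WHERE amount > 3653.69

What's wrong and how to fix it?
Bug: Row-level WHERE must come before GROUP BY in the clause order

Fix: Place WHERE between FROM and GROUP BY

Corrected query:
SELECT account, AVG(amount) FROM transactions WHERE amount > 3653.69 GROUP BY account

Result:
account | AVG(amount)
--------+------------
ACC-104 | 3660.58    
ACC-105 | 4456.635   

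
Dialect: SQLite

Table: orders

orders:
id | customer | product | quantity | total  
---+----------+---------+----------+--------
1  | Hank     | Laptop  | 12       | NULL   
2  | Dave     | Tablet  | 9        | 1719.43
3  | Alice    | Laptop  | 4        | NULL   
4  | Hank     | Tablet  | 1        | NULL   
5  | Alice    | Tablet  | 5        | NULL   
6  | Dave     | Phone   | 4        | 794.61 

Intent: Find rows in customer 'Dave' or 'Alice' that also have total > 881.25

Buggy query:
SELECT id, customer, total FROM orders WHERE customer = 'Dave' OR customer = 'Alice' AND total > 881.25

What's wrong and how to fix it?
Bug: Without parentheses, AND is evaluated before OR, so the total filter only applies to the 'Alice' branch

Fix: Add parentheses around the OR so the AND applies to both alternatives

Corrected query:
SELECT id, customer, total FROM orders WHERE (customer = 'Dave' OR customer = 'Alice') AND total > 881.25

Result:
id | customer | total  
---+----------+--------
2  | Dave     | 1719.43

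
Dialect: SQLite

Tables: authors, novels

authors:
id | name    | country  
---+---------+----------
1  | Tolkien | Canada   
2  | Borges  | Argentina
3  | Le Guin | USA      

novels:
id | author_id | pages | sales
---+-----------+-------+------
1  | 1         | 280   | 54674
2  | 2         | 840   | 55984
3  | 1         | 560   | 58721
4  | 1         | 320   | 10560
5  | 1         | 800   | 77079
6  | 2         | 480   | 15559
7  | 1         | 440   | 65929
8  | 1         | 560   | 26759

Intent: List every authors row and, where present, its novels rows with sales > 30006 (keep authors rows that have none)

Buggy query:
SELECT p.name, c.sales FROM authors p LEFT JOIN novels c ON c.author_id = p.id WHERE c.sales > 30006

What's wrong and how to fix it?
Bug: A WHERE condition on the right-hand table after LEFT JOIN drops unmatched parents

Fix: Put 'c.sales > 30006' in the JOIN's ON clause instead of WHERE

Corrected query:
SELECT p.name, c.sales FROM authors p LEFT JOIN novels c ON c.author_id = p.id AND c.sales > 30006

Result:
name    | sales
--------+------
Tolkien | 54674
Tolkien | 58721
Tolkien | 65929
Tolkien | 77079
Borges  | 55984
Le Guin | NULL 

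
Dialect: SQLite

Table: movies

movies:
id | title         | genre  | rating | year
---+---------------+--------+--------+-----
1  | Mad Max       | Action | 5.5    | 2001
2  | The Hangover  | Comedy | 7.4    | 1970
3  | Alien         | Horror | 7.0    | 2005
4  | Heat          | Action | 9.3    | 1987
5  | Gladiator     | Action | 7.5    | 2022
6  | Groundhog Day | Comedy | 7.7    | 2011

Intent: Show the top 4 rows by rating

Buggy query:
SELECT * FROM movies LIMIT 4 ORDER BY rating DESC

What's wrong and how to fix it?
Bug: LIMIT must come after ORDER BY

Fix: Swap the clauses: ORDER BY first, then LIMIT

Corrected query:
SELECT * FROM movies ORDER BY rating DESC LIMIT 4

Result:
id | title         | genre  | rating | year
---+---------------+--------+--------+-----
4  | Heat          | Action | 9.3    | 1987
6  | Groundhog Day | Comedy | 7.7    | 2011
5  | Gladiator     | Action | 7.5    | 2022
2  | The Hangover  | Comedy | 7.4    | 1970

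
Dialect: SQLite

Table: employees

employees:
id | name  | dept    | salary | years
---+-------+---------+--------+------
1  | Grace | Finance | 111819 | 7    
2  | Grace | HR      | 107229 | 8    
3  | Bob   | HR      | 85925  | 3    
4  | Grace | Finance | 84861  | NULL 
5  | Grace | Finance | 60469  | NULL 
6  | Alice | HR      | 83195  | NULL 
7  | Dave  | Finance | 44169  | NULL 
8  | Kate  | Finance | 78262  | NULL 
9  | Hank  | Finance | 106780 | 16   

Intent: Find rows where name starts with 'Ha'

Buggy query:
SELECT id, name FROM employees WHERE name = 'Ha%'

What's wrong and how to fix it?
Bug: '=' compares the literal string including the % character; pattern matching needs LIKE

Fix: Replace '=' with LIKE so 'Ha%' is treated as a pattern

Corrected query:
SELECT id, name FROM employees WHERE name LIKE 'Ha%'

Result:
id | name
---+-----
9  | Hank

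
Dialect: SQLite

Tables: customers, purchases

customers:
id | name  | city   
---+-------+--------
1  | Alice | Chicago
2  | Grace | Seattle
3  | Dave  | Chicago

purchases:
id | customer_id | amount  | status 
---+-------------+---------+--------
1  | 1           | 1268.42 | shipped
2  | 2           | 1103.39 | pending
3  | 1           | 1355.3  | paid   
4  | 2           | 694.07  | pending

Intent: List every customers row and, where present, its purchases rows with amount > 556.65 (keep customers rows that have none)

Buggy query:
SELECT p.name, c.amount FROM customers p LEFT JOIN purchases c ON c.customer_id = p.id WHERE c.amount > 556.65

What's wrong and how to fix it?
Bug: A WHERE condition on the right-hand table after LEFT JOIN drops unmatched parents

Fix: Put 'c.amount > 556.65' in the JOIN's ON clause instead of WHERE

Corrected query:
SELECT p.name, c.amount FROM customers p LEFT JOIN purchases c ON c.customer_id = p.id AND c.amount > 556.65

Result:
name  | amount 
------+--------
Alice | 1268.42
Alice | 1355.3 
Grace | 694.07 
Grace | 1103.39
Dave  | NULL   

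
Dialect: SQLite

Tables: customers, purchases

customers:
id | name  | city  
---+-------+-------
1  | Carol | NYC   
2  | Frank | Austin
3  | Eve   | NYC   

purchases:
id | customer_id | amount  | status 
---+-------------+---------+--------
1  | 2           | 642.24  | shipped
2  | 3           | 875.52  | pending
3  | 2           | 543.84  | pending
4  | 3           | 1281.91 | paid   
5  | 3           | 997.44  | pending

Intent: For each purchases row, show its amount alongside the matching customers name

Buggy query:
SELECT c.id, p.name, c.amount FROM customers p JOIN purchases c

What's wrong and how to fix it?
Bug: Missing join condition: each purchases row is matched to all customers rows instead of just its own

Fix: Specify the join condition linking the foreign key to the parent id

Corrected query:
SELECT c.id, p.name, c.amount FROM customers p JOIN purchases c ON c.customer_id = p.id

Result:
id | name  | amount 
---+-------+--------
1  | Frank | 642.24 
2  | Eve   | 875.52 
3  | Frank | 543.84 
4  | Eve   | 1281.91
5  | Eve   | 997.44 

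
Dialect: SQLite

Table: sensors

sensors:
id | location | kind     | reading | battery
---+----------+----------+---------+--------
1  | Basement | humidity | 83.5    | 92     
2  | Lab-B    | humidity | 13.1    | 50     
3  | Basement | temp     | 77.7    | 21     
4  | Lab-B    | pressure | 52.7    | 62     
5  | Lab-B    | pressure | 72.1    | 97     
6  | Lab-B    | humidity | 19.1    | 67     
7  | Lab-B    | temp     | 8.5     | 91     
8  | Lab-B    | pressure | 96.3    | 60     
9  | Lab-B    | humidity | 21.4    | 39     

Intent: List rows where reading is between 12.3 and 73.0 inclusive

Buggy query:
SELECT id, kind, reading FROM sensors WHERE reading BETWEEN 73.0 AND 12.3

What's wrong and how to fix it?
Bug: The bounds are reversed; BETWEEN a AND b requires a <= b to match anything

Fix: Swap the bounds so the smaller value comes first

Corrected query:
SELECT id, kind, reading FROM sensors WHERE reading BETWEEN 12.3 AND 73.0

Result:
id | kind     | reading
---+----------+--------
2  | humidity | 13.1   
4  | pressure | 52.7   
5  | pressure | 72.1   
6  | humidity | 19.1   
9  | humidity | 21.4   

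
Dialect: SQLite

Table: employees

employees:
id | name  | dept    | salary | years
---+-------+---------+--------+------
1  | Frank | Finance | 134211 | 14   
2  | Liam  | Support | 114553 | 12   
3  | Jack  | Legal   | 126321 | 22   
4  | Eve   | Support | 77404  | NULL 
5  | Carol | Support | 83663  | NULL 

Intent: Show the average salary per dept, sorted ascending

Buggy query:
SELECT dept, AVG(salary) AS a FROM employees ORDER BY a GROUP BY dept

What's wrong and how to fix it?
Bug: ORDER BY appears before GROUP BY; SQL clause order requires GROUP BY first

Fix: Move ORDER BY to the end, after GROUP BY

Corrected query:
SELECT dept, AVG(salary) AS a FROM employees GROUP BY dept ORDER BY a

Result:
dept    | a           
--------+-------------
Support | 91873.333333
Legal   | 126321      
Finance | 134211      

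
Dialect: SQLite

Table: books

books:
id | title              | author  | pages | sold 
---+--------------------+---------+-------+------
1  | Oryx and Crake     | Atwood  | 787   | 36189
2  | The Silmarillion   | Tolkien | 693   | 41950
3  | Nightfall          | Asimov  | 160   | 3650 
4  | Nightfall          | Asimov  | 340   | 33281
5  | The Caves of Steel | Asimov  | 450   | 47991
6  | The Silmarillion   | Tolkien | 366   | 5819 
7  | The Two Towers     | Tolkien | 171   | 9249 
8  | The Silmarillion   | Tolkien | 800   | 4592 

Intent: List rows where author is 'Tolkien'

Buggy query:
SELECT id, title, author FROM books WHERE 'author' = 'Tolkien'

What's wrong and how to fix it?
Bug: Single quotes denote string literals in SQL; the column name is being compared as a constant string

Fix: Remove the quotes around the column name (or use double quotes for an identifier)

Corrected query:
SELECT id, title, author FROM books WHERE author = 'Tolkien'

Result:
id | title            | author 
---+------------------+--------
2  | The Silmarillion | Tolkien
6  | The Silmarillion | Tolkien
7  | The Two Towers   | Tolkien
8  | The Silmarillion | Tolkien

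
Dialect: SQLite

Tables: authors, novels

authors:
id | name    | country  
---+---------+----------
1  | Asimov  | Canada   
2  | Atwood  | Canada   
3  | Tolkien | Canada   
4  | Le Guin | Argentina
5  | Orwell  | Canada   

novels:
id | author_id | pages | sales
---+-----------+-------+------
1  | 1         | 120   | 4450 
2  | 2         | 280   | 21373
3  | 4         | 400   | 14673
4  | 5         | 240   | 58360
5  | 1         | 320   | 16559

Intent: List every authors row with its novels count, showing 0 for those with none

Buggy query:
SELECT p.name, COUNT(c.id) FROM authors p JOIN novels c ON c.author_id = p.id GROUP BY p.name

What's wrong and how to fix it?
Bug: An inner join excludes parents with zero children

Fix: Switch to LEFT JOIN to retain unmatched parent rows

Corrected query:
SELECT p.name, COUNT(c.id) FROM authors p LEFT JOIN novels c ON c.author_id = p.id GROUP BY p.name

Result:
name    | COUNT(c.id)
--------+------------
Asimov  | 2          
Atwood  | 1          
Le Guin | 1          
Orwell  | 1          
Tolkien | 0          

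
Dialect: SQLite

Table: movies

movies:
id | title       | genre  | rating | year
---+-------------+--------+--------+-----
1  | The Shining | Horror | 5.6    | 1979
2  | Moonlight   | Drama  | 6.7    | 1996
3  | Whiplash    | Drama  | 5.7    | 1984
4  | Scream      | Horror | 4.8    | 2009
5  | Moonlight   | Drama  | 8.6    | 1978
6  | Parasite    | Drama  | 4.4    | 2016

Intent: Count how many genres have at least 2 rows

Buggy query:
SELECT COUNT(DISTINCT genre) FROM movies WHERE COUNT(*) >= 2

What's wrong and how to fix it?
Bug: COUNT(*) cannot appear in WHERE; the per-group count doesn't exist yet

Fix: Group first with HAVING COUNT(*) >= 2, then COUNT the resulting groups

Corrected query:
SELECT COUNT(*) FROM (SELECT genre FROM movies GROUP BY genre HAVING COUNT(*) >= 2)

Result:
COUNT(*)
--------
2       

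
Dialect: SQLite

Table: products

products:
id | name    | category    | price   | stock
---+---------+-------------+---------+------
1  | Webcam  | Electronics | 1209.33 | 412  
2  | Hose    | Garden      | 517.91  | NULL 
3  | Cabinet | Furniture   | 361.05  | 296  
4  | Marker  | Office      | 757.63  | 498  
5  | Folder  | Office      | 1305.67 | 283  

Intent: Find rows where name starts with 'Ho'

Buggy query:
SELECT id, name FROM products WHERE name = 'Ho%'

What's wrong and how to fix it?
Bug: '=' compares the literal string including the % character; pattern matching needs LIKE

Fix: Use LIKE for wildcard pattern matching

Corrected query:
SELECT id, name FROM products WHERE name LIKE 'Ho%'

Result:
id | name
---+-----
2  | Hose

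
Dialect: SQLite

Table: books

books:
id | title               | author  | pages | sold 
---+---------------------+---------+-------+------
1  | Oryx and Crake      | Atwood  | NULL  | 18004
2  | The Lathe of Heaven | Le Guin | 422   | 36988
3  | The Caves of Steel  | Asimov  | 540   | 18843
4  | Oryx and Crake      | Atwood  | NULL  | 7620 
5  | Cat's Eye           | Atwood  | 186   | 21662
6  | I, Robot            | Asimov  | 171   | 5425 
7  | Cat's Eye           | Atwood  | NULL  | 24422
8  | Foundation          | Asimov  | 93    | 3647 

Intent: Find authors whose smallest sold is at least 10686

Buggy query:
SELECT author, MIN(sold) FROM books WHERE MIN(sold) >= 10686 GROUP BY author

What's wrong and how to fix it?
Bug: MIN() in WHERE is a misuse of aggregate

Fix: Replace WHERE with HAVING after the GROUP BY

Corrected query:
SELECT author, MIN(sold) FROM books GROUP BY author HAVING MIN(sold) >= 10686

Result:
author  | MIN(sold)
--------+----------
Le Guin | 36988    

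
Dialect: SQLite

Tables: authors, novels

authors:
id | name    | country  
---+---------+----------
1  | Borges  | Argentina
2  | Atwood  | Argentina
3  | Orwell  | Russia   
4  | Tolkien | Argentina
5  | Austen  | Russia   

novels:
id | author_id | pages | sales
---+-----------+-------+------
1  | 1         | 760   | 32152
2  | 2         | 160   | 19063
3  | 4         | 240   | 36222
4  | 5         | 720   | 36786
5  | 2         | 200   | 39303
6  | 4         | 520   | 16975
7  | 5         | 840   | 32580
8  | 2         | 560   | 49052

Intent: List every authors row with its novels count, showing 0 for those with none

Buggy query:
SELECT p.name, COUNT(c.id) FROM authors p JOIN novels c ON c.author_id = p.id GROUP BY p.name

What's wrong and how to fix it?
Bug: INNER JOIN drops authors rows that have no matching novels rows

Fix: Switch to LEFT JOIN to retain unmatched parent rows

Corrected query:
SELECT p.name, COUNT(c.id) FROM authors p LEFT JOIN novels c ON c.author_id = p.id GROUP BY p.name

Result:
name    | COUNT(c.id)
--------+------------
Atwood  | 3          
Austen  | 2          
Borges  | 1          
Orwell  | 0          
Tolkien | 2          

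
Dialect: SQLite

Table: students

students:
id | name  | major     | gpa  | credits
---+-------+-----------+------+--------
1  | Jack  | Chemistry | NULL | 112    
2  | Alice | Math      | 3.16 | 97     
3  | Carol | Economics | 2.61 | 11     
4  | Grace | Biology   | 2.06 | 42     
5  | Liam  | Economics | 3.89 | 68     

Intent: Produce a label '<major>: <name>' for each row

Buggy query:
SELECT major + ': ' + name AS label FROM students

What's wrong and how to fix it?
Bug: SQLite uses || for string concatenation; + coerces text to numbers (yielding 0)

Fix: Use the || operator for string concatenation

Corrected query:
SELECT major || ': ' || name AS label FROM students

Result:
label           
----------------
Chemistry: Jack 
Math: Alice     
Economics: Carol
Biology: Grace  
Economics: Liam 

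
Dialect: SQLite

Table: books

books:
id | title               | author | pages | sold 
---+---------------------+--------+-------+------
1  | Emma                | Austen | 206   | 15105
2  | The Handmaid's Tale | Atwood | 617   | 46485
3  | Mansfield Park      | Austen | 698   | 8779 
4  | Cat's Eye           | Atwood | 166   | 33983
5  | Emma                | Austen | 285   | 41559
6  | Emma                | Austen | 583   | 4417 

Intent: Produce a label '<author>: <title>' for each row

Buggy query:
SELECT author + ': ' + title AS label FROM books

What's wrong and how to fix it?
Bug: '+' is numeric addition; on text columns SQLite converts them to 0 instead of concatenating

Fix: Use the || operator for string concatenation

Corrected query:
SELECT author || ': ' || title AS label FROM books

Result:
label                      
---------------------------
Austen: Emma               
Atwood: The Handmaid's Tale
Austen: Mansfield Park     
Atwood: Cat's Eye          
Austen: Emma               
Austen: Emma               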